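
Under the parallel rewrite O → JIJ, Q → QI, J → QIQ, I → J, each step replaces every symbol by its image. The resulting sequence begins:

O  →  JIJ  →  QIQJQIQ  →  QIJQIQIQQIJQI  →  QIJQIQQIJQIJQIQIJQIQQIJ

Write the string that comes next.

Rewriting the 23 symbols of QIJQIQQIJQIJQIQIJQIQQIJ one by one yields QI J QIQ QI J QI QI J QIQ QI J QIQ QI J QI J QIQ QI J QI QI J QIQ; concatenated:

QIJQIQQIJQIQIJQIQQIJQIQQIJQIJQIQQIJQIQIJQIQ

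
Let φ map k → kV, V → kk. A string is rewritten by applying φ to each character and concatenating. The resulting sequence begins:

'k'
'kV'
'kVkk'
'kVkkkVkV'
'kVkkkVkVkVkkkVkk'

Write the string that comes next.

Replace each of the 16 characters of kVkkkVkVkVkkkVkk in place — kV kk kV kV kV kk kV kk kV kk kV kV kV kk kV kV — and concatenate.

kVkkkVkVkVkkkVkkkVkkkVkVkVkkkVkV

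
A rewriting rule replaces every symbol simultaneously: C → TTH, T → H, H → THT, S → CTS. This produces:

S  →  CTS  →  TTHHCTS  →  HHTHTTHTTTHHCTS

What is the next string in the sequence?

Replace each of the 15 characters of HHTHTTHTTTHHCTS in place — THT THT H THT H H THT H H H THT THT TTH H CTS — and concatenate.

THTTHTHTHTHHTHTHHHTHTTHTTTHHCTS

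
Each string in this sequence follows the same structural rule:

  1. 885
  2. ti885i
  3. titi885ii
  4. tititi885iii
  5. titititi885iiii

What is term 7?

s(k+1) = ti·s(k)·i, so each term gains ti as a prefix and i as a suffix.
From titititi885iiii, 2 further steps: titititi885iiii → tititititi885iiiii → (answer).

titititititi885iiiiii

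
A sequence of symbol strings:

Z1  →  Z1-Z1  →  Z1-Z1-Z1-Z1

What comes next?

s(k+1) = s(k)·-·s(k) — each term doubles the last with '-' between the halves.
So the next term is two copies of Z1-Z1-Z1-Z1 with '-' between the halves.

Z1-Z1-Z1-Z1-Z1-Z1-Z1-Z1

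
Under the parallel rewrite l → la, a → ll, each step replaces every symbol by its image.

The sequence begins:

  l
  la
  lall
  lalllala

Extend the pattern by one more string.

lalllalalalllall

Rewriting each symbol of lalllala: l→la, a→ll, l→la, l→la, l→la, a→ll, l→la, a→ll, which concatenates to la ll la la la ll la ll.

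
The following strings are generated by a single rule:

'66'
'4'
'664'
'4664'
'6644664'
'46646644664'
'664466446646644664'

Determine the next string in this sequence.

46646644664664466446646644664

From term 3 onward, concatenate the second-to-last term with the last: 66·4 = 664, 4·664 = 4664, …
So term 8 is 46646644664·664466446646644664.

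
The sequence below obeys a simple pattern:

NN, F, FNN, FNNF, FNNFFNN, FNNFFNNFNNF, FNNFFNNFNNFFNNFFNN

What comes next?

FNNFFNNFNNFFNNFFNNFNNFFNNFNNF

This is a Fibonacci-style word recurrence s(k) = s(k−1)·s(k−2): e.g. F·NN = FNN.
The next term joins FNNFFNNFNNFFNNFFNN and FNNFFNNFNNF.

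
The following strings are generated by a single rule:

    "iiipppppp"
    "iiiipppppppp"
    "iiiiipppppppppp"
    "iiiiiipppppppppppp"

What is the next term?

The n-th term is n i's then 2n p's, where the shown terms are n = 3, 4, 5, 6.
For the next term, n = 7, so the run lengths are 7, 14.

iiiiiiipppppppppppppp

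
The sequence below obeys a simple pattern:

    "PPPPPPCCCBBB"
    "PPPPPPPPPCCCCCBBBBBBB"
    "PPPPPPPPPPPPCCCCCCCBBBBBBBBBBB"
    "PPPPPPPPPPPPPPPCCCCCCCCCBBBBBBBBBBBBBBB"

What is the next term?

Term n consists of 3n+3 P's, followed by 2n+1 C's, followed by 4n-1 B's (n = 1, 2, …).
For the next term, n = 5, so the run lengths are 18, 11, 19.

PPPPPPPPPPPPPPPPPPCCCCCCCCCCCBBBBBBBBBBBBBBBBBBB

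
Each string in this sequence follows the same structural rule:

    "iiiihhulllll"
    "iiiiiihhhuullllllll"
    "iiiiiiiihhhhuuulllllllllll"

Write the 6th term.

Reading off run lengths: i runs 4, 6, 8; h runs 2, 3, 4; u runs 1, 2, 3; l runs 5, 8, 11 — each is linear in n, where the shown terms are n = 2, 3, 4.
At n = 7 the blocks have lengths 14, 7, 6, 20.

iiiiiiiiiiiiiihhhhhhhuuuuuullllllllllllllllllll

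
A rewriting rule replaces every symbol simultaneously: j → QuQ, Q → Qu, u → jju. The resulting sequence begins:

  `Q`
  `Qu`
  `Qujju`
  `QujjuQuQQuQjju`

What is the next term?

Rewriting the 14 symbols of QujjuQuQQuQjju one by one yields Qu jju QuQ QuQ jju Qu jju Qu Qu jju Qu QuQ QuQ jju; concatenated:

QujjuQuQQuQjjuQujjuQuQujjuQuQuQQuQjju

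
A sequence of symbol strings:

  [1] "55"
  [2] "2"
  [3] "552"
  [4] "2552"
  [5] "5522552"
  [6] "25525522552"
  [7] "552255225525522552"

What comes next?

25525522552552255225525522552

From term 3 onward, concatenate the second-to-last term with the last: 55·2 = 552, 2·552 = 2552, …
The next term joins 25525522552 and 552255225525522552.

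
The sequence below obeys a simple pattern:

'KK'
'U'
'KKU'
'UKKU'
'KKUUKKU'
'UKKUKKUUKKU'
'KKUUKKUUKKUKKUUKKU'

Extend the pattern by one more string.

From term 3 onward, concatenate the second-to-last term with the last: KK·U = KKU, U·KKU = UKKU, …
Continuing: UKKUKKUUKKU · KKUUKKUUKKUKKUUKKU gives term 8.

UKKUKKUUKKUKKUUKKUUKKUKKUUKKU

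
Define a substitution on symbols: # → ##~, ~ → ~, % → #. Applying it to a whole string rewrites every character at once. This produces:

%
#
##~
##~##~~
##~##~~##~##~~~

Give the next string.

φ(##~##~~##~##~~~) expands symbol-by-symbol to ##~ ##~ ~ ##~ ##~ ~ ~ ##~ ##~ ~ ##~ ##~ ~ ~ ~; joining the 15 pieces gives the next term.

##~##~~##~##~~~##~##~~##~##~~~~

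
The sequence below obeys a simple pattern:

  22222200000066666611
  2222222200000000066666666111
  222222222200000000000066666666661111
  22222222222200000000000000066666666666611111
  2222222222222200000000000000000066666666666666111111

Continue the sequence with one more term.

222222222222222200000000000000000000066666666666666661111111

Reading off run lengths: 2 runs 6, 8, 10, 12, 14; 0 runs 6, 9, 12, 15, 18; 6 runs 6, 8, 10, 12, 14; 1 runs 2, 3, 4, 5, 6 — each is linear in n, where the shown terms are n = 2, 3, 4, 5, 6.
For the next term, n = 7, so the run lengths are 16, 21, 16, 7.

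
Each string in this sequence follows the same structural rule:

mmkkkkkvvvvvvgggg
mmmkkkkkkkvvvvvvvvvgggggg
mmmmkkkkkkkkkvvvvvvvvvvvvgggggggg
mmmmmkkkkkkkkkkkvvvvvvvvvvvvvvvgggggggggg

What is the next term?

mmmmmmkkkkkkkkkkkkkvvvvvvvvvvvvvvvvvvgggggggggggg

Reading off run lengths: m runs 2, 3, 4, 5; k runs 5, 7, 9, 11; v runs 6, 9, 12, 15; g runs 4, 6, 8, 10 — each is linear in n (n = 1, 2, …).
Setting n = 5 gives 6, 13, 18, 12 characters in each block.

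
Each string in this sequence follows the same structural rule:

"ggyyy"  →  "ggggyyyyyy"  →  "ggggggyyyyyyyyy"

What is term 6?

ggggggggggggyyyyyyyyyyyyyyyyyy

Each string has the form g^{2n} y^{3n} (n = 1, 2, …).
Setting n = 6 gives 12, 18 characters in each block.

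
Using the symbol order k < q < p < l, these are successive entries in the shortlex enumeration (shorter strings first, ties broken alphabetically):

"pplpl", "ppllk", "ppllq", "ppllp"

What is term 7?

Advancing 3 positions from ppllp through ppllp → pplll → plkkk reaches term 7.

plkkq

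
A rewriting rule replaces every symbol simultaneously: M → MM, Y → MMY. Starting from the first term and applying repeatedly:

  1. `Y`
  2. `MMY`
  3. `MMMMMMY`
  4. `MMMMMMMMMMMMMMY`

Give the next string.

Replace each of the 15 characters of MMMMMMMMMMMMMMY in place — MM MM MM MM MM MM MM MM MM MM MM MM MM MM MMY — and concatenate.

MMMMMMMMMMMMMMMMMMMMMMMMMMMMMMY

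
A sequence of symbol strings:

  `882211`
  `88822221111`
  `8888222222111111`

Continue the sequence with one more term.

Term n consists of n+1 8's, followed by 2n 2's, followed by 2n 1's (n = 1, 2, …).
For the next term, n = 4, so the run lengths are 5, 8, 8.

888882222222211111111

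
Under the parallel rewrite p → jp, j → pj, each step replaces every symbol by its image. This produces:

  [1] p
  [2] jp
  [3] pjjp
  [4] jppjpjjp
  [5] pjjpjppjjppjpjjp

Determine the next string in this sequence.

Applying the rule to each of the 16 symbols of pjjpjppjjppjpjjp gives the pieces jp pj pj jp pj jp jp pj pj jp jp pj jp pj pj jp, which concatenate to the answer.

jppjpjjppjjpjppjpjjpjppjjppjpjjp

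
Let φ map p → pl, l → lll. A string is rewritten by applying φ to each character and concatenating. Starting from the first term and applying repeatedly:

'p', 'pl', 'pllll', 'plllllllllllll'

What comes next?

Applying the rule to each of the 14 symbols of plllllllllllll gives the pieces pl lll lll lll lll lll lll lll lll lll lll lll lll lll, which concatenate to the answer.

pllllllllllllllllllllllllllllllllllllllll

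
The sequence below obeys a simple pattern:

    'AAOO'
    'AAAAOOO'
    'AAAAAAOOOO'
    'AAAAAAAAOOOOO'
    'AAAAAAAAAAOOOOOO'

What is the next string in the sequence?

Reading off run lengths: A runs 2, 4, 6, 8, 10; O runs 2, 3, 4, 5, 6 — each is linear in n (n = 1, 2, …).
For the next term, n = 6, so the run lengths are 12, 7.

AAAAAAAAAAAAOOOOOOO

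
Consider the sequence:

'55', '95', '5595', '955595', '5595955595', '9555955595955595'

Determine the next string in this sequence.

55959555959555955595955595

Each term (from the third on) is the two preceding terms concatenated in order: term 3 = 55·95 = 5595.
So term 7 is 5595955595·9555955595955595.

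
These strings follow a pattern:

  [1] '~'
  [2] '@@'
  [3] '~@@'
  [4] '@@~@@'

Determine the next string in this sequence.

~@@@@~@@

This is a Fibonacci-style word recurrence s(k) = s(k−2)·s(k−1): e.g. ~·@@ = ~@@.
Continuing: ~@@ · @@~@@ gives term 5.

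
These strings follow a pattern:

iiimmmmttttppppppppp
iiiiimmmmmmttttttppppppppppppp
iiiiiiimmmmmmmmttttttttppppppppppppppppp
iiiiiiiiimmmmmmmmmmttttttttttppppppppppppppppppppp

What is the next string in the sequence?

iiiiiiiiiiimmmmmmmmmmmmttttttttttttppppppppppppppppppppppppp

Reading off run lengths: i runs 3, 5, 7, 9; m runs 4, 6, 8, 10; t runs 4, 6, 8, 10; p runs 9, 13, 17, 21 — each is linear in n, where the shown terms are n = 2, 3, 4, 5.
For the next term, n = 6, so the run lengths are 11, 12, 12, 25.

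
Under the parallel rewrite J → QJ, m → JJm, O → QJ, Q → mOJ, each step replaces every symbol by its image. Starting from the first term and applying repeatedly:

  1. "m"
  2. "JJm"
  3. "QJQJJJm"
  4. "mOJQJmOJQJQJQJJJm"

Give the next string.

φ(mOJQJmOJQJQJQJJJm) expands symbol-by-symbol to JJm QJ QJ mOJ QJ JJm QJ QJ mOJ QJ mOJ QJ mOJ QJ QJ QJ JJm; joining the 17 pieces gives the next term.

JJmQJQJmOJQJJJmQJQJmOJQJmOJQJmOJQJQJQJJJm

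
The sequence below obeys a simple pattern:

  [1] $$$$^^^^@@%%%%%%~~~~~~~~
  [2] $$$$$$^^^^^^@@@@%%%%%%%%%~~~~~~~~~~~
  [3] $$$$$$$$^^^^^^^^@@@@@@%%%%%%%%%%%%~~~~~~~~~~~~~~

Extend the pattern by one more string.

$$$$$$$$$$^^^^^^^^^^@@@@@@@@%%%%%%%%%%%%%%%~~~~~~~~~~~~~~~~~

Term n consists of 2n $'s, followed by 2n ^'s, followed by 2n-2 @'s, followed by 3n %'s, followed by 3n+2 ~'s, where the shown terms are n = 2, 3, 4.
Setting n = 5 gives 10, 10, 8, 15, 17 characters in each block.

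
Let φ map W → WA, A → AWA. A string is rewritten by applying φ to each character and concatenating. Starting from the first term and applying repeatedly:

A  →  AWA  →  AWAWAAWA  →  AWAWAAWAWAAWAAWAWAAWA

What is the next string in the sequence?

φ(AWAWAAWAWAAWAAWAWAAWA) expands symbol-by-symbol to AWA WA AWA WA AWA AWA WA AWA WA AWA AWA WA AWA AWA WA AWA WA AWA AWA WA AWA; joining the 21 pieces gives the next term.

AWAWAAWAWAAWAAWAWAAWAWAAWAAWAWAAWAAWAWAAWAWAAWAAWAWAAWA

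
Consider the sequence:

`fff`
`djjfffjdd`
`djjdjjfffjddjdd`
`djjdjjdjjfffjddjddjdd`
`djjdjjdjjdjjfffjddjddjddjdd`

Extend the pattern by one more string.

Every step adds djj to the front and jdd to the end of the previous string.
Applying this once more to djjdjjdjjdjjfffjddjddjddjdd:

djjdjjdjjdjjdjjfffjddjddjddjddjdd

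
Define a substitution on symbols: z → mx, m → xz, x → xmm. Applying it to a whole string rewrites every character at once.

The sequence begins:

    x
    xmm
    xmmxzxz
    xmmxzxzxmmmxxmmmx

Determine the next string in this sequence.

xmmxzxzxmmmxxmmmxxmmxzxzxzxmmxmmxzxzxzxmm

Replace each of the 17 characters of xmmxzxzxmmmxxmmmx in place — xmm xz xz xmm mx xmm mx xmm xz xz xz xmm xmm xz xz xz xmm — and concatenate.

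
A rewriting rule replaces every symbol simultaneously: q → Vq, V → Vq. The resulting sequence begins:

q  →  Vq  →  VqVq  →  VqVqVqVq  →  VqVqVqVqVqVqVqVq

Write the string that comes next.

VqVqVqVqVqVqVqVqVqVqVqVqVqVqVqVq

Applying the rule to each of the 16 symbols of VqVqVqVqVqVqVqVq gives the pieces Vq Vq Vq Vq Vq Vq Vq Vq Vq Vq Vq Vq Vq Vq Vq Vq, which concatenate to the answer.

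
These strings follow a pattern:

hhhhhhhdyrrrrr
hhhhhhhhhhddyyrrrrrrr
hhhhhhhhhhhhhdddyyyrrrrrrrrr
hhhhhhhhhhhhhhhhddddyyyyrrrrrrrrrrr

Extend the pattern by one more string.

Each string has the form h^{3n+1} d^{n-1} y^{n-1} r^{2n+1}, where the shown terms are n = 2, 3, 4, 5.
Setting n = 6 gives 19, 5, 5, 13 characters in each block.

hhhhhhhhhhhhhhhhhhhdddddyyyyyrrrrrrrrrrrrr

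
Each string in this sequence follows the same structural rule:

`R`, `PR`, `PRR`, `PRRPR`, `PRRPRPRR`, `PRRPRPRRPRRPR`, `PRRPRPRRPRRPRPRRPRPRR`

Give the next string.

PRRPRPRRPRRPRPRRPRPRRPRRPRPRRPRRPR

Each term (from the third on) is the previous term followed by the one before it: term 3 = PR·R = PRR.
Continuing: PRRPRPRRPRRPRPRRPRPRR · PRRPRPRRPRRPR gives term 8.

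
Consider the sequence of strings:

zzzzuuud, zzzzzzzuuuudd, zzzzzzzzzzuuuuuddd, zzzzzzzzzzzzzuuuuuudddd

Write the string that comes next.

zzzzzzzzzzzzzzzzuuuuuuuddddd

Term n consists of 3n+1 z's, followed by n+2 u's, followed by n d's (n = 1, 2, …).
At n = 5 the blocks have lengths 16, 7, 5.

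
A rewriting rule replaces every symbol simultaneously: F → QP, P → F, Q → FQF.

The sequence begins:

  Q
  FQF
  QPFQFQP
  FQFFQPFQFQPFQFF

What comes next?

Rewriting the 15 symbols of FQFFQPFQFQPFQFF one by one yields QP FQF QP QP FQF F QP FQF QP FQF F QP FQF QP QP; concatenated:

QPFQFQPQPFQFFQPFQFQPFQFFQPFQFQPQP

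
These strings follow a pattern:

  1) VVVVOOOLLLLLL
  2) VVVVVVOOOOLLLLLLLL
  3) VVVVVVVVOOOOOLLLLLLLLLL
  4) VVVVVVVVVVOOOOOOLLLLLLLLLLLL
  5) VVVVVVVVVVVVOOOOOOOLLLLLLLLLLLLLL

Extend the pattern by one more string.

The n-th term is 2n-2 V's then n O's then 2n L's, where the shown terms are n = 3, 4, 5, 6, 7.
For the next term, n = 8, so the run lengths are 14, 8, 16.

VVVVVVVVVVVVVVOOOOOOOOLLLLLLLLLLLLLLLL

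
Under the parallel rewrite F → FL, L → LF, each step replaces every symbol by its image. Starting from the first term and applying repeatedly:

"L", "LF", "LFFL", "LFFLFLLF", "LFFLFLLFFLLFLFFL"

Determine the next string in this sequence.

Rewriting the 16 symbols of LFFLFLLFFLLFLFFL one by one yields LF FL FL LF FL LF LF FL FL LF LF FL LF FL FL LF; concatenated:

LFFLFLLFFLLFLFFLFLLFLFFLLFFLFLLF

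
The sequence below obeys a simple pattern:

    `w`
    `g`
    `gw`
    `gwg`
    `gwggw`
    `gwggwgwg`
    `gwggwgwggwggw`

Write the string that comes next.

gwggwgwggwggwgwggwgwg

This is a Fibonacci-style word recurrence s(k) = s(k−1)·s(k−2): e.g. g·w = gw.
Continuing: gwggwgwggwggw · gwggwgwg gives term 8.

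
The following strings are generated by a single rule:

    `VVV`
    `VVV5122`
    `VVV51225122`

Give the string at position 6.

The strings grow by a fixed suffix 5122 each time.
From VVV51225122, 3 further steps: VVV51225122 → VVV512251225122 → VVV5122512251225122 → (answer).

VVV51225122512251225122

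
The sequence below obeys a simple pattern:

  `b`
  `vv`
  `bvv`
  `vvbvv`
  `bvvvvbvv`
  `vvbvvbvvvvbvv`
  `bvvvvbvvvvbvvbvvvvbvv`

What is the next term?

From term 3 onward, concatenate the second-to-last term with the last: b·vv = bvv, vv·bvv = vvbvv, …
Continuing: vvbvvbvvvvbvv · bvvvvbvvvvbvvbvvvvbvv gives term 8.

vvbvvbvvvvbvvbvvvvbvvvvbvvbvvvvbvv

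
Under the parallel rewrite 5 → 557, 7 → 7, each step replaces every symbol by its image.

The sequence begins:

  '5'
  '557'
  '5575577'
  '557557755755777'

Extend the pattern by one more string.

5575577557557775575577557557777

φ(557557755755777) expands symbol-by-symbol to 557 557 7 557 557 7 7 557 557 7 557 557 7 7 7; joining the 15 pieces gives the next term.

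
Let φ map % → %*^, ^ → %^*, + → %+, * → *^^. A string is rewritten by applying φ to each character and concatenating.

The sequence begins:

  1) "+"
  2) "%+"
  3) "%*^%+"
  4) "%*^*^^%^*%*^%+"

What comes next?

Rewriting the 14 symbols of %*^*^^%^*%*^%+ one by one yields %*^ *^^ %^* *^^ %^* %^* %*^ %^* *^^ %*^ *^^ %^* %*^ %+; concatenated:

%*^*^^%^**^^%^*%^*%*^%^**^^%*^*^^%^*%*^%+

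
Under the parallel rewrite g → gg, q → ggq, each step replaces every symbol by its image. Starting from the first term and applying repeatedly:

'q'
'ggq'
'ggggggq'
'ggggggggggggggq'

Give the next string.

Rewriting the 15 symbols of ggggggggggggggq one by one yields gg gg gg gg gg gg gg gg gg gg gg gg gg gg ggq; concatenated:

ggggggggggggggggggggggggggggggq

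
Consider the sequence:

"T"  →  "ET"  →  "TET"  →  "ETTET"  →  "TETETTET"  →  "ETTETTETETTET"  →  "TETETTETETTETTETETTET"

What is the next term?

From term 3 onward, concatenate the second-to-last term with the last: T·ET = TET, ET·TET = ETTET, …
The next term joins ETTETTETETTET and TETETTETETTETTETETTET.

ETTETTETETTETTETETTETETTETTETETTET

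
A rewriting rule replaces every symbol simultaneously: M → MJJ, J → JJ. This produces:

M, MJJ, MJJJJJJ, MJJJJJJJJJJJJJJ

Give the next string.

Rewriting the 15 symbols of MJJJJJJJJJJJJJJ one by one yields MJJ JJ JJ JJ JJ JJ JJ JJ JJ JJ JJ JJ JJ JJ JJ; concatenated:

MJJJJJJJJJJJJJJJJJJJJJJJJJJJJJJ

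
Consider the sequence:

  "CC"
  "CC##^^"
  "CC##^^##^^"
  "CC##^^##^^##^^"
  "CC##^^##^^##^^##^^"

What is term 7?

CC##^^##^^##^^##^^##^^##^^

Each term is the previous one with ##^^ appended.
From CC##^^##^^##^^##^^, 2 further steps: CC##^^##^^##^^##^^ → CC##^^##^^##^^##^^##^^ → (answer).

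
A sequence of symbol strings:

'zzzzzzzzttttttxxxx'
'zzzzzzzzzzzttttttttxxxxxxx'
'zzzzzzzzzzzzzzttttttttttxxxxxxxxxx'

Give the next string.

zzzzzzzzzzzzzzzzzttttttttttttxxxxxxxxxxxxx

Each string has the form z^{3n+2} t^{2n+2} x^{3n-2}, where the shown terms are n = 2, 3, 4.
At n = 5 the blocks have lengths 17, 12, 13.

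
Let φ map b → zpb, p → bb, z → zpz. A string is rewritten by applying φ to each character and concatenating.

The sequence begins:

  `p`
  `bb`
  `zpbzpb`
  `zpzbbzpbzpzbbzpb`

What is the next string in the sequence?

zpzbbzpzzpbzpbzpzbbzpbzpzbbzpzzpbzpbzpzbbzpb

Replace each of the 16 characters of zpzbbzpbzpzbbzpb in place — zpz bb zpz zpb zpb zpz bb zpb zpz bb zpz zpb zpb zpz bb zpb — and concatenate.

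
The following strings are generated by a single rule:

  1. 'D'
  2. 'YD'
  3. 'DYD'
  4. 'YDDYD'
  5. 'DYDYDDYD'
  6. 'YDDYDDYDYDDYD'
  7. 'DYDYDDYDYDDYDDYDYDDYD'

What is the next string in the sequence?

Each term (from the third on) is the two preceding terms concatenated in order: term 3 = D·YD = DYD.
So term 8 is YDDYDDYDYDDYD·DYDYDDYDYDDYDDYDYDDYD.

YDDYDDYDYDDYDDYDYDDYDYDDYDDYDYDDYD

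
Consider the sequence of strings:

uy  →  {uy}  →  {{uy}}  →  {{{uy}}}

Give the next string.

{{{{uy}}}}

Each term wraps the previous one in { on the left and } on the right.
One more step from {{{uy}}} gives the answer.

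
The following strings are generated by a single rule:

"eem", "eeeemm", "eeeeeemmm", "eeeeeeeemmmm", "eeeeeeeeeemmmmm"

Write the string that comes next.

Term n consists of 2n e's, followed by n m's (n = 1, 2, …).
Setting n = 6 gives 12, 6 characters in each block.

eeeeeeeeeeeemmmmmm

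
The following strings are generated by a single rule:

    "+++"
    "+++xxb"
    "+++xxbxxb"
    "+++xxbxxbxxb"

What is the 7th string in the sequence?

+++xxbxxbxxbxxbxxbxxb

The strings grow by a fixed suffix xxb each time.
From +++xxbxxbxxb, 3 further steps: +++xxbxxbxxb → +++xxbxxbxxbxxb → +++xxbxxbxxbxxbxxb → (answer).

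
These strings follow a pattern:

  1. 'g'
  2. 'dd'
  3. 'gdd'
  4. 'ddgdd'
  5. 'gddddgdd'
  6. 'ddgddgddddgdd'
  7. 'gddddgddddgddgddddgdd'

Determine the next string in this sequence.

ddgddgddddgddgddddgddddgddgddddgdd

From term 3 onward, concatenate the second-to-last term with the last: g·dd = gdd, dd·gdd = ddgdd, …
The next term joins ddgddgddddgdd and gddddgddddgddgddddgdd.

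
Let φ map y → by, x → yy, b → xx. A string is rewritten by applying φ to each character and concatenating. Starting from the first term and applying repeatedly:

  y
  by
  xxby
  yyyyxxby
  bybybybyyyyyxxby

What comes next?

Rewriting the 16 symbols of bybybybyyyyyxxby one by one yields xx by xx by xx by xx by by by by by yy yy xx by; concatenated:

xxbyxxbyxxbyxxbybybybybyyyyyxxby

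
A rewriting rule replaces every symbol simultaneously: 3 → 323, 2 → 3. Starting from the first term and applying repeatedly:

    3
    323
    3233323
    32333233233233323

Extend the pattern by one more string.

φ(32333233233233323) expands symbol-by-symbol to 323 3 323 323 323 3 323 323 3 323 323 3 323 323 323 3 323; joining the 17 pieces gives the next term.

32333233233233323323332332333233233233323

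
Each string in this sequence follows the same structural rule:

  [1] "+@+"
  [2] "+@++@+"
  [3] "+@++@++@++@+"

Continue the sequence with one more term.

Every step duplicates the string.
One more doubling of +@++@++@++@+ gives the answer.

+@++@++@++@++@++@++@++@+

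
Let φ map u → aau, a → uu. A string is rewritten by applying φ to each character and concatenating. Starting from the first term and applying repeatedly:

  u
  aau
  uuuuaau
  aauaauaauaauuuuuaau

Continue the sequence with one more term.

uuuuaauuuuuaauuuuuaauuuuuaauaauaauaauaauuuuuaau

Applying the rule to each of the 19 symbols of aauaauaauaauuuuuaau gives the pieces uu uu aau uu uu aau uu uu aau uu uu aau aau aau aau aau uu uu aau, which concatenate to the answer.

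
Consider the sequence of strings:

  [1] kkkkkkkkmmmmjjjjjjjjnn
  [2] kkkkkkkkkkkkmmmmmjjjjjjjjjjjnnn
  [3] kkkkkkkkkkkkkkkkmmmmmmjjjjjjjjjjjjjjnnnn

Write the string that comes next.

Each string has the form k^{4n} m^{n+2} j^{3n+2} n^{n}, where the shown terms are n = 2, 3, 4.
Setting n = 5 gives 20, 7, 17, 5 characters in each block.

kkkkkkkkkkkkkkkkkkkkmmmmmmmjjjjjjjjjjjjjjjjjnnnnn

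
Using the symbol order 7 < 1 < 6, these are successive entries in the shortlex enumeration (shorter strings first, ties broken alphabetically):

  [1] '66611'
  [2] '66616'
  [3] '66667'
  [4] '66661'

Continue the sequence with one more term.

66666

Find the rightmost character of 66661 below 6, bump it to the next letter, and reset everything to its right to 7.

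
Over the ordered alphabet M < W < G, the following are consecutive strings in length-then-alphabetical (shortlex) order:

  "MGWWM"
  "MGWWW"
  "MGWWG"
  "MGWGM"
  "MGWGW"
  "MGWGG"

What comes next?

Find the rightmost character of MGWGG below G, bump it to the next letter, and reset everything to its right to M.

MGGMM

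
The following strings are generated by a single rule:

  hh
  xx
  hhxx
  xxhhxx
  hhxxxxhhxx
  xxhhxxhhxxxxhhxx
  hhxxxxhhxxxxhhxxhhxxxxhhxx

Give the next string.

From term 3 onward, concatenate the second-to-last term with the last: hh·xx = hhxx, xx·hhxx = xxhhxx, …
Continuing: xxhhxxhhxxxxhhxx · hhxxxxhhxxxxhhxxhhxxxxhhxx gives term 8.

xxhhxxhhxxxxhhxxhhxxxxhhxxxxhhxxhhxxxxhhxx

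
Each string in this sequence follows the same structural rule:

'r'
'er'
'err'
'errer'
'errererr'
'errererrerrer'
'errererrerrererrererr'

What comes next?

This is a Fibonacci-style word recurrence s(k) = s(k−1)·s(k−2): e.g. er·r = err.
So term 8 is errererrerrererrererr·errererrerrer.

errererrerrererrererrerrererrerrer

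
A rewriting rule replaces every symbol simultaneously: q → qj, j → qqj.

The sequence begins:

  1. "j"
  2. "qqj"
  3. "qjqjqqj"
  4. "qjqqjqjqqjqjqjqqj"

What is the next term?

qjqqjqjqjqqjqjqqjqjqjqqjqjqqjqjqqjqjqjqqj

Replace each of the 17 characters of qjqqjqjqqjqjqjqqj in place — qj qqj qj qj qqj qj qqj qj qj qqj qj qqj qj qqj qj qj qqj — and concatenate.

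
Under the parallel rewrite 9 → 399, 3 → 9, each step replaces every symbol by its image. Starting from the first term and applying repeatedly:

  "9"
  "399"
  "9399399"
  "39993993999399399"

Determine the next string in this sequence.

Rewriting the 17 symbols of 39993993999399399 one by one yields 9 399 399 399 9 399 399 9 399 399 399 9 399 399 9 399 399; concatenated:

93993993999399399939939939993993999399399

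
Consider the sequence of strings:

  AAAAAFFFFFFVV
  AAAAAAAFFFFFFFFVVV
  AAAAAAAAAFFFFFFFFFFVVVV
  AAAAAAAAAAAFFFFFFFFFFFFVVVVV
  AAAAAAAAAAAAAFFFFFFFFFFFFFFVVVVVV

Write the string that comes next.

AAAAAAAAAAAAAAAFFFFFFFFFFFFFFFFVVVVVVV

Term n consists of 2n+1 A's, followed by 2n+2 F's, followed by n V's, where the shown terms are n = 2, 3, 4, 5, 6.
At n = 7 the blocks have lengths 15, 16, 7.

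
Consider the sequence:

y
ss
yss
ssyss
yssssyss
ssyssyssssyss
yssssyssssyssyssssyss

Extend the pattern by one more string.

ssyssyssssyssyssssyssssyssyssssyss

Each term (from the third on) is the two preceding terms concatenated in order: term 3 = y·ss = yss.
Continuing: ssyssyssssyss · yssssyssssyssyssssyss gives term 8.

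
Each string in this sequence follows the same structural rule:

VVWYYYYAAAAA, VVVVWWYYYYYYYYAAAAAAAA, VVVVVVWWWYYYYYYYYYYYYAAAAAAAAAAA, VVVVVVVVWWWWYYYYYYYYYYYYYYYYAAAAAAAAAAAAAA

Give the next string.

VVVVVVVVVVWWWWWYYYYYYYYYYYYYYYYYYYYAAAAAAAAAAAAAAAAA

Reading off run lengths: V runs 2, 4, 6, 8; W runs 1, 2, 3, 4; Y runs 4, 8, 12, 16; A runs 5, 8, 11, 14 — each is linear in n (n = 1, 2, …).
Setting n = 5 gives 10, 5, 20, 17 characters in each block.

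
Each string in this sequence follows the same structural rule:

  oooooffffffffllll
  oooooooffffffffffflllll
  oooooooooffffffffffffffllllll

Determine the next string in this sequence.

oooooooooooffffffffffffffffflllllll

Each string has the form o^{2n+1} f^{3n+2} l^{n+2}, where the shown terms are n = 2, 3, 4.
Setting n = 5 gives 11, 17, 7 characters in each block.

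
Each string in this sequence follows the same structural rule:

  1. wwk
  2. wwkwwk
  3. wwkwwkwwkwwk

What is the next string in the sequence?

wwkwwkwwkwwkwwkwwkwwkwwk

Every step duplicates the string.
So the next term is two copies of wwkwwkwwkwwk.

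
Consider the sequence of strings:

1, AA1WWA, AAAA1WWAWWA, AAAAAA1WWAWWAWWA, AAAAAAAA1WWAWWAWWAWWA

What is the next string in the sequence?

Every step adds AA to the front and WWA to the end of the previous string.
So the next term is AA·AAAAAAAA1WWAWWAWWAWWA·WWA.

AAAAAAAAAA1WWAWWAWWAWWAWWA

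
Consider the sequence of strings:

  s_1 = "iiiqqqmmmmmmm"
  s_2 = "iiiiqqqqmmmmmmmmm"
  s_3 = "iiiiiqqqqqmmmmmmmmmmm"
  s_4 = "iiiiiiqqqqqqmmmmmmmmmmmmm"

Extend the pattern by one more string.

iiiiiiiqqqqqqqmmmmmmmmmmmmmmm

Term n consists of n i's, followed by n q's, followed by 2n+1 m's, where the shown terms are n = 3, 4, 5, 6.
For the next term, n = 7, so the run lengths are 7, 7, 15.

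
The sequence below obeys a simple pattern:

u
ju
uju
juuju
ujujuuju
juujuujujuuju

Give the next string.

ujujuujujuujuujujuuju

This is a Fibonacci-style word recurrence s(k) = s(k−2)·s(k−1): e.g. u·ju = uju.
Continuing: ujujuuju · juujuujujuuju gives term 7.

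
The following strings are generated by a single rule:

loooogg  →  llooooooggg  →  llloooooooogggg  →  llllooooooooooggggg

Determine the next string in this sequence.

Reading off run lengths: l runs 1, 2, 3, 4; o runs 4, 6, 8, 10; g runs 2, 3, 4, 5 — each is linear in n, where the shown terms are n = 2, 3, 4, 5.
At n = 6 the blocks have lengths 5, 12, 6.

llllloooooooooooogggggg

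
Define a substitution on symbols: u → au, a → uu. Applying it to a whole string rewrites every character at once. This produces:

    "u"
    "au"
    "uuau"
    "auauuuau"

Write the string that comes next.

Rewriting each symbol of auauuuau: a→uu, u→au, a→uu, u→au, u→au, u→au, a→uu, u→au, which concatenates to uu au uu au au au uu au.

uuauuuauauauuuau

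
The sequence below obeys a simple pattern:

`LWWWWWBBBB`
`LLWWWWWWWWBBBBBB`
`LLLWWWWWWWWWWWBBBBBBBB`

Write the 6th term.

Reading off run lengths: L runs 1, 2, 3; W runs 5, 8, 11; B runs 4, 6, 8 — each is linear in n (n = 1, 2, …).
Setting n = 6 gives 6, 20, 14 characters in each block.

LLLLLLWWWWWWWWWWWWWWWWWWWWBBBBBBBBBBBBBB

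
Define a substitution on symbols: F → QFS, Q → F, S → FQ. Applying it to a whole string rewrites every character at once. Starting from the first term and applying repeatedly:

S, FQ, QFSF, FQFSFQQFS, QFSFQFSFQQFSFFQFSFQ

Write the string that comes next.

φ(QFSFQFSFQQFSFFQFSFQ) expands symbol-by-symbol to F QFS FQ QFS F QFS FQ QFS F F QFS FQ QFS QFS F QFS FQ QFS F; joining the 19 pieces gives the next term.

FQFSFQQFSFQFSFQQFSFFQFSFQQFSQFSFQFSFQQFSF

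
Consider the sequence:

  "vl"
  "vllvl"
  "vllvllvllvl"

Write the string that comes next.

s(k+1) = s(k)·l·s(k) — each term doubles the last with 'l' between the halves.
So the next term is two copies of vllvllvllvl with 'l' between the halves.

vllvllvllvllvllvllvllvl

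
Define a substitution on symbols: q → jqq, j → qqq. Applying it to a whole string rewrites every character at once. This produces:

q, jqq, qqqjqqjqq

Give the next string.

jqqjqqjqqqqqjqqjqqqqqjqqjqq

Rewriting each symbol of qqqjqqjqq: q→jqq, q→jqq, q→jqq, j→qqq, q→jqq, q→jqq, j→qqq, q→jqq, q→jqq, which concatenates to jqq jqq jqq qqq jqq jqq qqq jqq jqq.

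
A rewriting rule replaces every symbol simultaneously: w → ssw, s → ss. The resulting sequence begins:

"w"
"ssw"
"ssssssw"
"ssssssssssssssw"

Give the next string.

Applying the rule to each of the 15 symbols of ssssssssssssssw gives the pieces ss ss ss ss ss ss ss ss ss ss ss ss ss ss ssw, which concatenate to the answer.

ssssssssssssssssssssssssssssssw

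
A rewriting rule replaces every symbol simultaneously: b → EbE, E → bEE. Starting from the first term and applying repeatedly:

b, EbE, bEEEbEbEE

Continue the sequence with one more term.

EbEbEEbEEbEEEbEbEEEbEbEEbEE

Apply φ to bEEEbEbEE symbol by symbol: b→EbE, E→bEE, E→bEE, E→bEE, b→EbE, E→bEE, b→EbE, E→bEE, E→bEE; joined: EbE bEE bEE bEE EbE bEE EbE bEE bEE.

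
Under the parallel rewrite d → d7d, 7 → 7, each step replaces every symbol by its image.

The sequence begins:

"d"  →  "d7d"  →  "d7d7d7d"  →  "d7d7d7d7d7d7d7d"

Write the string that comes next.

Rewriting the 15 symbols of d7d7d7d7d7d7d7d one by one yields d7d 7 d7d 7 d7d 7 d7d 7 d7d 7 d7d 7 d7d 7 d7d; concatenated:

d7d7d7d7d7d7d7d7d7d7d7d7d7d7d7d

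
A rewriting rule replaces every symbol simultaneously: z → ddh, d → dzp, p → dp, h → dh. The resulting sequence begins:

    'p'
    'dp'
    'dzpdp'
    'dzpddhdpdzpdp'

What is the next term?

dzpddhdpdzpdzpdhdzpdpdzpddhdpdzpdp

Applying the rule to each of the 13 symbols of dzpddhdpdzpdp gives the pieces dzp ddh dp dzp dzp dh dzp dp dzp ddh dp dzp dp, which concatenate to the answer.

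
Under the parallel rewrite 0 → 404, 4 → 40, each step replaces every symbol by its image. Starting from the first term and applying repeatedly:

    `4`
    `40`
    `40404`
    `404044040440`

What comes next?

40404404044040404404044040404

Expanding 404044040440: 4→40, 0→404, 4→40, 0→404, 4→40, 4→40, 0→404, 4→40, 0→404, 4→40, 4→40, 0→404. Concatenated: 40 404 40 404 40 40 404 40 404 40 40 404.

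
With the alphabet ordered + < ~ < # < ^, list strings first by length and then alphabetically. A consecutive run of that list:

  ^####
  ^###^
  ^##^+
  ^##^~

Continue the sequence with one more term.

Treat ^##^~ as a base-4 numeral over the given alphabet and add one, carrying through any trailing ^'s.

^##^#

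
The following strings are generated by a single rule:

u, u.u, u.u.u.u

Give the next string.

s(k+1) = s(k)·.·s(k) — each term doubles the last with '.' between the halves.
One more doubling of u.u.u.u gives the answer.

u.u.u.u.u.u.u.u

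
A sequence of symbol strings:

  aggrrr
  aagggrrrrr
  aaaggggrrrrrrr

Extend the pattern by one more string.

Reading off run lengths: a runs 1, 2, 3; g runs 2, 3, 4; r runs 3, 5, 7 — each is linear in n, where the shown terms are n = 2, 3, 4.
At n = 5 the blocks have lengths 4, 5, 9.

aaaagggggrrrrrrrrr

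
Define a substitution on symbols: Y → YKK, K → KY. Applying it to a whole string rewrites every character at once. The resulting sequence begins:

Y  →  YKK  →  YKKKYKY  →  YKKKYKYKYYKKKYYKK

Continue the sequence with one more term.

YKKKYKYKYYKKKYYKKKYYKKYKKKYKYKYYKKYKKKYKY

Applying the rule to each of the 17 symbols of YKKKYKYKYYKKKYYKK gives the pieces YKK KY KY KY YKK KY YKK KY YKK YKK KY KY KY YKK YKK KY KY, which concatenate to the answer.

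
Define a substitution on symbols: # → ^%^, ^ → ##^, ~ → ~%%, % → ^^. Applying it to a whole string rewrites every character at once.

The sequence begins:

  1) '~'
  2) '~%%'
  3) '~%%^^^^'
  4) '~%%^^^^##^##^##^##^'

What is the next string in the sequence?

Applying the rule to each of the 19 symbols of ~%%^^^^##^##^##^##^ gives the pieces ~%% ^^ ^^ ##^ ##^ ##^ ##^ ^%^ ^%^ ##^ ^%^ ^%^ ##^ ^%^ ^%^ ##^ ^%^ ^%^ ##^, which concatenate to the answer.

~%%^^^^##^##^##^##^^%^^%^##^^%^^%^##^^%^^%^##^^%^^%^##^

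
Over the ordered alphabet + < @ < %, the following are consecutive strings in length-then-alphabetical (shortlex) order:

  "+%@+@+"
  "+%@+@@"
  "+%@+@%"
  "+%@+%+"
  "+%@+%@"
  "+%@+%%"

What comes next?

Find the rightmost character of +%@+%% below %, bump it to the next letter, and reset everything to its right to +.

+%@@++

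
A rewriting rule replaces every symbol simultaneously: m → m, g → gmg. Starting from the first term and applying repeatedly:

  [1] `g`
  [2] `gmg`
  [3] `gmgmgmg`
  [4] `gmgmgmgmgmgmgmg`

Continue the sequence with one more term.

Replace each of the 15 characters of gmgmgmgmgmgmgmg in place — gmg m gmg m gmg m gmg m gmg m gmg m gmg m gmg — and concatenate.

gmgmgmgmgmgmgmgmgmgmgmgmgmgmgmg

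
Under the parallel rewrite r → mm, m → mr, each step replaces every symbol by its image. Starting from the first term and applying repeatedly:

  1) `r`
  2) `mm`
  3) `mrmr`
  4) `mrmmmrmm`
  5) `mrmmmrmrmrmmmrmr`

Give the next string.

Replace each of the 16 characters of mrmmmrmrmrmmmrmr in place — mr mm mr mr mr mm mr mm mr mm mr mr mr mm mr mm — and concatenate.

mrmmmrmrmrmmmrmmmrmmmrmrmrmmmrmm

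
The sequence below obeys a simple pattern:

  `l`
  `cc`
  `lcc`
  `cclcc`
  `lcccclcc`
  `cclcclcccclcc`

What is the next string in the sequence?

lcccclcccclcclcccclcc

This is a Fibonacci-style word recurrence s(k) = s(k−2)·s(k−1): e.g. l·cc = lcc.
So term 7 is lcccclcc·cclcclcccclcc.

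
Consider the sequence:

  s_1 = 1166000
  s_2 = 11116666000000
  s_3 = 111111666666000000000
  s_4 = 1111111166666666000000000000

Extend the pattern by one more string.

Term n consists of 2n 1's, followed by 2n 6's, followed by 3n 0's (n = 1, 2, …).
At n = 5 the blocks have lengths 10, 10, 15.

11111111116666666666000000000000000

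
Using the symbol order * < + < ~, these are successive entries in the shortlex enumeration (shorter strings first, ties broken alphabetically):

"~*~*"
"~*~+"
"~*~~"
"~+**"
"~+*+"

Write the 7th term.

Advancing 2 positions from ~+*+ through ~+*+ → ~+*~ reaches term 7.

~++*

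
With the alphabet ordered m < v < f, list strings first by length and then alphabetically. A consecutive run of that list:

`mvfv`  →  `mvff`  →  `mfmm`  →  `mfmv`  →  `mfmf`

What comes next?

mfvm

Find the rightmost character of mfmf below f, bump it to the next letter, and reset everything to its right to m.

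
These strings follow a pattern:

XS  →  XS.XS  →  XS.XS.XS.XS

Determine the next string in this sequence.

s(k+1) = s(k)·.·s(k) — each term doubles the last with '.' between the halves.
Doubling XS.XS.XS.XS with '.' between the halves:

XS.XS.XS.XS.XS.XS.XS.XS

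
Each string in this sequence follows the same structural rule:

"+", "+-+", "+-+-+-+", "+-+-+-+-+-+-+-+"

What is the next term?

s(k+1) = s(k)·-·s(k) — each term doubles the last with '-' between the halves.
So the next term is two copies of +-+-+-+-+-+-+-+ with '-' between the halves.

+-+-+-+-+-+-+-+-+-+-+-+-+-+-+-+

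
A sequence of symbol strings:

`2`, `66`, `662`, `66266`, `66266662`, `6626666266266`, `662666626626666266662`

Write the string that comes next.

This is a Fibonacci-style word recurrence s(k) = s(k−1)·s(k−2): e.g. 66·2 = 662.
The next term joins 662666626626666266662 and 6626666266266.

6626666266266662666626626666266266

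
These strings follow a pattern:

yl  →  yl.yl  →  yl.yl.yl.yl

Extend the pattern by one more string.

s(k+1) = s(k)·.·s(k) — each term doubles the last with '.' between the halves.
One more doubling of yl.yl.yl.yl gives the answer.

yl.yl.yl.yl.yl.yl.yl.yl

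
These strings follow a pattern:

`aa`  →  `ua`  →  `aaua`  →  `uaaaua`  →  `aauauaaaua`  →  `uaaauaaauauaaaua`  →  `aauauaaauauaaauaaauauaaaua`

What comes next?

This is a Fibonacci-style word recurrence s(k) = s(k−2)·s(k−1): e.g. aa·ua = aaua.
The next term joins uaaauaaauauaaaua and aauauaaauauaaauaaauauaaaua.

uaaauaaauauaaauaaauauaaauauaaauaaauauaaaua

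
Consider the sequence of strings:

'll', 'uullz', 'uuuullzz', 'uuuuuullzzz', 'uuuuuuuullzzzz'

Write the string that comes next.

Each term wraps the previous one in uu on the left and z on the right.
Applying this once more to uuuuuuuullzzzz:

uuuuuuuuuullzzzzz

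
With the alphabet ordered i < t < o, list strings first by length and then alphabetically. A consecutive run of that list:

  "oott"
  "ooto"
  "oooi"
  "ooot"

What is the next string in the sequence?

Treat ooot as a base-3 numeral over the given alphabet and add one, carrying through any trailing o's.

oooo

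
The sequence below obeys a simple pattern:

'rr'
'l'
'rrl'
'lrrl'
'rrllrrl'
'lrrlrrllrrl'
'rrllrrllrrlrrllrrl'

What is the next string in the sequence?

From term 3 onward, concatenate the second-to-last term with the last: rr·l = rrl, l·rrl = lrrl, …
Continuing: lrrlrrllrrl · rrllrrllrrlrrllrrl gives term 8.

lrrlrrllrrlrrllrrllrrlrrllrrl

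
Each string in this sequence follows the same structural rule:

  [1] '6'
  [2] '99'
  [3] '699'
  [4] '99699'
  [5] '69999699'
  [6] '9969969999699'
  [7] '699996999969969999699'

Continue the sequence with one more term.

9969969999699699996999969969999699

From term 3 onward, concatenate the second-to-last term with the last: 6·99 = 699, 99·699 = 99699, …
The next term joins 9969969999699 and 699996999969969999699.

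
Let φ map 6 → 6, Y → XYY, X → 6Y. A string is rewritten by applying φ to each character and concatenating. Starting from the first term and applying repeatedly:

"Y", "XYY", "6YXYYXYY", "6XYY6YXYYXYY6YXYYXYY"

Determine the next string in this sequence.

66YXYYXYY6XYY6YXYYXYY6YXYYXYY6XYY6YXYYXYY6YXYYXYY

Replace each of the 20 characters of 6XYY6YXYYXYY6YXYYXYY in place — 6 6Y XYY XYY 6 XYY 6Y XYY XYY 6Y XYY XYY 6 XYY 6Y XYY XYY 6Y XYY XYY — and concatenate.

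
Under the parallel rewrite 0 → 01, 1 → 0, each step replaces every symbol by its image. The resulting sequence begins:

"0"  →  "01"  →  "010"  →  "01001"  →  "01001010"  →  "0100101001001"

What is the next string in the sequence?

Replace each of the 13 characters of 0100101001001 in place — 01 0 01 01 0 01 0 01 01 0 01 01 0 — and concatenate.

010010100100101001010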